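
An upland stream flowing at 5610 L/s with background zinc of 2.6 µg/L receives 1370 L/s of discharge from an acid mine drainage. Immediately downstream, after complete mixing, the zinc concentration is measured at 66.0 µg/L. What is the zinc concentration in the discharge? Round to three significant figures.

326 µg/L

Mass balance: 5610·2.600 + 1370·Cₑ = 6980·66.00
→ Cₑ = (6980·66.00 − 5610·2.600) / 1370 = 325.6 µg/L.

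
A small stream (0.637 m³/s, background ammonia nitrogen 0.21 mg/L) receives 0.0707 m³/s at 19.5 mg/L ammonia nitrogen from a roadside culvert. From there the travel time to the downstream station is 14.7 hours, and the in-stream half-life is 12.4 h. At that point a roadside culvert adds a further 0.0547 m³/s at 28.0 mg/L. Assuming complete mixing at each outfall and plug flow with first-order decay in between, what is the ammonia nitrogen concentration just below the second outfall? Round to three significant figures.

Mixed concentration C = ΣQC/ΣQ = (0.6370·0.2100 + 0.07070·19.50) / 0.7077 = 1.512/0.7077 = 2.137 mg/L; combined flow 0.7077 m³/s.
Half-life 12.4 h → k = ln 2 / 12.4 = 0.05590 h⁻¹ = 1.342 d⁻¹.
Applying C = C₀e^(−kt): 2.137 × 0.4397 = 0.9396 mg/L.
Second outfall: C = (0.7077·0.9396 + 0.05470·28.00)/0.7624 = 2.881 mg/L.

2.88 mg/L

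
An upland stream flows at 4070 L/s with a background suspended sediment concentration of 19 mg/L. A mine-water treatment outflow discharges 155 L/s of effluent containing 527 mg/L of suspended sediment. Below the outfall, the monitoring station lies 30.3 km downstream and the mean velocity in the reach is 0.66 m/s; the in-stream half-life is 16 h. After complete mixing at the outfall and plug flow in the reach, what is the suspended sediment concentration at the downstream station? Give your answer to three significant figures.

Mass balance: C = (4070·19.00 + 155.0·527.0) / 4225 = 159000/4225 = 37.64 mg/L.
Travel time t = 30.3·1000 / 0.66 = 45910 s = 12.75 h.
Half-life 16 h → k = ln 2 / 16 = 0.04332 h⁻¹ = 1.040 d⁻¹.
First-order decay: C = 37.64·exp(−k·t) = 37.64·0.5755 = 21.66 mg/L.

21.7 mg/L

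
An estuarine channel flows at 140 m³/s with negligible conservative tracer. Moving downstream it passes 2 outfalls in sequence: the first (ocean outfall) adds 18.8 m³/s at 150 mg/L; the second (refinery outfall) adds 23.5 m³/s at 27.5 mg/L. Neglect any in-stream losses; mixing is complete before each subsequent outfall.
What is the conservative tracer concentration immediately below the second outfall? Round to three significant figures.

Below outfall 1: Q → 158.8 m³/s, C = (140.0·0 + 18.80·150.0)/158.8 = 17.76 mg/L.
Below outfall 2: Q → 182.3 m³/s, C = (158.8·17.76 + 23.50·27.50)/182.3 = 19.01 mg/L.

19.0 mg/L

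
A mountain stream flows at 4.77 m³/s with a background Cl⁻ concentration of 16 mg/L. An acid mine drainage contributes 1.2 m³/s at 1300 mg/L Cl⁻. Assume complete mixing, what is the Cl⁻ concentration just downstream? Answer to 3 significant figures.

274 mg/L

Flow-weighted average: C = (4.770·16.00 + 1.200·1300) / 5.970 = 1636/5.970 = 274.1 mg/L.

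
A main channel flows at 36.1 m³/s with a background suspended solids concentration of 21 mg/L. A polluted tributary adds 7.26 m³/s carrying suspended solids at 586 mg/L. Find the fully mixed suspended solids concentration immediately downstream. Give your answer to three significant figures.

Conservation of mass: C = (36.10·21.00 + 7.260·586.0) / 43.36 = 5012/43.36 = 115.6 mg/L.

116 mg/L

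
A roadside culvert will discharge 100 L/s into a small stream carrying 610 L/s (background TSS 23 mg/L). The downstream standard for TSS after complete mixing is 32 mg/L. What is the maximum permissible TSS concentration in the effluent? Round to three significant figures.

At the limit, (Qr·Cr + Qe·Cₑ)/(Qr + Qe) = 32:
Cₑ = (710.0·32 − 610.0·23.00) / 100.0 = 86.90 mg/L.

86.9 mg/L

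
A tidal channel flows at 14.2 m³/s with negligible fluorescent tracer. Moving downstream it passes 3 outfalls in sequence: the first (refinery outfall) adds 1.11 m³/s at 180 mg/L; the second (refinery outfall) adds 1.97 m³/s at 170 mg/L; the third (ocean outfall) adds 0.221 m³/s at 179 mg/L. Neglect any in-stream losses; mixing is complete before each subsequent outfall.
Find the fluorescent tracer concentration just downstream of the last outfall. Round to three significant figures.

32.8 mg/L

After outfall 1: Q = 14.20 + 1.110 = 15.31 m³/s; C = (14.20·0 + 1.110·180.0)/15.31 = 13.05 mg/L.
After outfall 2: Q = 15.31 + 1.970 = 17.28 m³/s; C = (15.31·13.05 + 1.970·170.0)/17.28 = 30.94 mg/L.
After outfall 3: Q = 17.28 + 0.2210 = 17.50 m³/s; C = (17.28·30.94 + 0.2210·179.0)/17.50 = 32.81 mg/L.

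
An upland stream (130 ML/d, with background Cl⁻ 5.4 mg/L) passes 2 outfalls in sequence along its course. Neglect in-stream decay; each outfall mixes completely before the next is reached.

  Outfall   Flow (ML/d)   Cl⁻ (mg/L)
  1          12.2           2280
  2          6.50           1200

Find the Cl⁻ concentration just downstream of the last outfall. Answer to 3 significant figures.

244 mg/L

Outfall 1: combined Q = 142.2 ML/d; C = (130.0·5.400 + 12.20·2280)/142.2 = 200.5 mg/L.
Outfall 2: combined Q = 148.7 ML/d; C = (142.2·200.5 + 6.500·1200)/148.7 = 244.2 mg/L.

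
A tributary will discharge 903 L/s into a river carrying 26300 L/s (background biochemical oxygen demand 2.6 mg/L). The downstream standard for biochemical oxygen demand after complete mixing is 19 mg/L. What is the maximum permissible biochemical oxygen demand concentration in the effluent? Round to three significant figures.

At the limit, (Qr·Cr + Qe·Cₑ)/(Qr + Qe) = 19:
Cₑ = (27200·19 − 26300·2.600) / 903.0 = 496.7 mg/L.

497 mg/L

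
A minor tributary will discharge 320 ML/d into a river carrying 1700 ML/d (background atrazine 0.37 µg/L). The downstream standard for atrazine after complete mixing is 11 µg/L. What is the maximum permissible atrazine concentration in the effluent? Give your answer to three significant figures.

At the limit, (Qr·Cr + Qe·Cₑ)/(Qr + Qe) = 11:
Cₑ = (2020·11 − 1700·0.3700) / 320.0 = 67.47 µg/L.

67.5 µg/L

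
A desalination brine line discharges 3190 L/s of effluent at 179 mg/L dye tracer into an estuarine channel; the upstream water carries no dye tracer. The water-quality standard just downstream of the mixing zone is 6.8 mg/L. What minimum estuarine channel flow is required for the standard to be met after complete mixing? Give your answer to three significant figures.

Set C_mix = 6.8: (Q·0 + 3190·179.0) / (Q + 3190) = 6.8
→ Q = 3190·(179.0 − 6.8)/(6.8 − 0) = 80780 L/s.

80800 L/s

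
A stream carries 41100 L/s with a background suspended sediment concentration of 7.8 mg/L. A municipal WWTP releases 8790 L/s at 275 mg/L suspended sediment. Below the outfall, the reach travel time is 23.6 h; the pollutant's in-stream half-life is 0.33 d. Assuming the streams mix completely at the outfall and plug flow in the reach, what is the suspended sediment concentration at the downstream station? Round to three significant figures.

6.96 mg/L

Mixed concentration C = ΣQC/ΣQ = (41100·7.800 + 8790·275.0) / 49890 = 2738000/49890 = 54.88 mg/L.
Half-life 0.33 d → k = ln 2 / 0.33 = 2.100 d⁻¹.
Decay over the reach: 54.88·exp(−kt) = 54.88·0.1268 = 6.956 mg/L.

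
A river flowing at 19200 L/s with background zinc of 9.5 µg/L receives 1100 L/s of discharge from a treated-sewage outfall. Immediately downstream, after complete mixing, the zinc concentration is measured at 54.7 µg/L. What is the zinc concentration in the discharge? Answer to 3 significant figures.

844 µg/L

Mass balance: 19200·9.500 + 1100·Cₑ = 20300·54.70
→ Cₑ = (20300·54.70 − 19200·9.500) / 1100 = 843.6 µg/L.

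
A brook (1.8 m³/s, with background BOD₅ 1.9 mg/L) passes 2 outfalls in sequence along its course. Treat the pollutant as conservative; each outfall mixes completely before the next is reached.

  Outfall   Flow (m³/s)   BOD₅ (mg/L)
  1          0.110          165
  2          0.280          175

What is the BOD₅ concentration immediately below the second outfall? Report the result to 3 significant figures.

After outfall 1: Q = 1.800 + 0.1100 = 1.910 m³/s; C = (1.800·1.900 + 0.1100·165.0)/1.910 = 11.29 mg/L.
After outfall 2: Q = 1.910 + 0.2800 = 2.190 m³/s; C = (1.910·11.29 + 0.2800·175.0)/2.190 = 32.22 mg/L.

32.2 mg/L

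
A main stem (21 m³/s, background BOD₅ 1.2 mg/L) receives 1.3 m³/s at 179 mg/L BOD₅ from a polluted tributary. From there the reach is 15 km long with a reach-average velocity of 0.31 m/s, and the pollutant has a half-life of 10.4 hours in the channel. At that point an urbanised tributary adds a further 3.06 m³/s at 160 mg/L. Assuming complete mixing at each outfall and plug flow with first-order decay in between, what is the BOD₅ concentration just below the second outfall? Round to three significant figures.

Mass balance: C = (21.00·1.200 + 1.300·179.0) / 22.30 = 257.9/22.30 = 11.57 mg/L; combined flow 22.30 m³/s.
Travel time t = 15·1000 / 0.31 = 48390 s = 13.44 h.
Half-life 10.4 h → k = ln 2 / 10.4 = 0.06665 h⁻¹ = 1.600 d⁻¹.
First-order decay: C = 11.57·exp(−k·t) = 11.57·0.4083 = 4.722 mg/L.
Second outfall: C = (22.30·4.722 + 3.060·160.0)/25.36 = 23.46 mg/L.

23.5 mg/L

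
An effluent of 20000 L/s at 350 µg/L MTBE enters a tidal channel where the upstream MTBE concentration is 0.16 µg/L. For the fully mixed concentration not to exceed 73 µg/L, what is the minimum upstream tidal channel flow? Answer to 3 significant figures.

76100 L/s

Set C_mix = 73: (Q·0.1600 + 20000·350.0) / (Q + 20000) = 73
→ Q = 20000·(350.0 − 73)/(73 − 0.1600) = 76060 L/s.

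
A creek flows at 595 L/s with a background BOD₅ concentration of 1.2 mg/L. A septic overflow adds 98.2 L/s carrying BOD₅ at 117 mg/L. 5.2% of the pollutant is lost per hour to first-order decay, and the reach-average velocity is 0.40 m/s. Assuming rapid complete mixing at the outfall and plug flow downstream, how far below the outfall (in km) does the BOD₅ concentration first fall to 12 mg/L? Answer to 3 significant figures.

Conservation of mass: C = (595.0·1.200 + 98.20·117.0) / 693.2 = 12200/693.2 = 17.60 mg/L.
5.2%/h lost → k = −ln(1 − 0.052) = 0.05340 h⁻¹.
Set 17.60·exp(−k·t) = 12 → t = ln(17.60/12)/k = 25840 s = 7.177 h.
Distance = v·t = 0.40·25840 = 10330 m = 10.33 km.

10.3 km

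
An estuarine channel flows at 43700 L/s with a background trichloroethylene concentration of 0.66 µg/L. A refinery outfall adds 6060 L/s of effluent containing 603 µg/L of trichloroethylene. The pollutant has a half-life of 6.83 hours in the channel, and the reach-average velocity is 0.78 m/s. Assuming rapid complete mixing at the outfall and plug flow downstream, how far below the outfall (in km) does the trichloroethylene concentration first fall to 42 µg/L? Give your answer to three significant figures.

After mixing, C = (43700·0.6600 + 6060·603.0) / 49760 = 3683000/49760 = 74.02 µg/L.
Half-life 6.83 h → k = ln 2 / 6.83 = 0.1015 h⁻¹ = 2.436 d⁻¹.
Set 74.02·exp(−k·t) = 42 → t = ln(74.02/42)/k = 20100 s = 5.583 h.
Distance = v·t = 0.78·20100 = 15680 m = 15.68 km.

15.7 km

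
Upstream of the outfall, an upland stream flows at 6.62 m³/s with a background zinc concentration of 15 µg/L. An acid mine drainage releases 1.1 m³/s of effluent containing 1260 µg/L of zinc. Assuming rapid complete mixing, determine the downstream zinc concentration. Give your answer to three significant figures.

Mass balance: C = (6.620·15.00 + 1.100·1260) / 7.720 = 1485/7.720 = 192.4 µg/L.

192 µg/L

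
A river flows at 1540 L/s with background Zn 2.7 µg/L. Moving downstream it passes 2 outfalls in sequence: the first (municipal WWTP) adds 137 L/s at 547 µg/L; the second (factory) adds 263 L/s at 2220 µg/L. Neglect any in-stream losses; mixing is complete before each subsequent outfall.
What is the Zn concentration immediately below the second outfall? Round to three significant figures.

342 µg/L

After outfall 1: Q = 1540 + 137.0 = 1677 L/s; C = (1540·2.700 + 137.0·547.0)/1677 = 47.17 µg/L.
After outfall 2: Q = 1677 + 263.0 = 1940 L/s; C = (1677·47.17 + 263.0·2220)/1940 = 341.7 µg/L.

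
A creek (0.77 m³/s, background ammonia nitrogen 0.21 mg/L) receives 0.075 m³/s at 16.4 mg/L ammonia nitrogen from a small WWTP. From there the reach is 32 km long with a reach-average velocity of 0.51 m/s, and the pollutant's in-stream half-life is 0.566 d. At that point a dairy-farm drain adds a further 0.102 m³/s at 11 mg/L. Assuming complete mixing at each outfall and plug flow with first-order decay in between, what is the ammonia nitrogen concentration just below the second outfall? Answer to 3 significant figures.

1.79 mg/L

Flow-weighted average: C = (0.7700·0.2100 + 0.07500·16.40) / 0.8450 = 1.392/0.8450 = 1.647 mg/L; combined flow 0.8450 m³/s.
Travel time t = 32·1000 / 0.51 = 62750 s = 17.43 h.
Half-life 0.566 d → k = ln 2 / 0.566 = 1.225 d⁻¹.
Applying C = C₀e^(−kt): 1.647 × 0.4109 = 0.6768 mg/L.
At the second outfall, C = (0.8450·0.6768 + 0.1020·11.00) / (0.8450 + 0.1020) = 1.789 mg/L.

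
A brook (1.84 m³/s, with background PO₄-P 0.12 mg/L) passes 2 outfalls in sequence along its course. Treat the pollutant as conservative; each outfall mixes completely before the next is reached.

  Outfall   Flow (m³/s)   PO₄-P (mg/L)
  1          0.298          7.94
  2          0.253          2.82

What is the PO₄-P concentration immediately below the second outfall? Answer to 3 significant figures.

1.38 mg/L

Below outfall 1: Q → 2.138 m³/s, C = (1.840·0.1200 + 0.2980·7.940)/2.138 = 1.210 mg/L.
Below outfall 2: Q → 2.391 m³/s, C = (2.138·1.210 + 0.2530·2.820)/2.391 = 1.380 mg/L.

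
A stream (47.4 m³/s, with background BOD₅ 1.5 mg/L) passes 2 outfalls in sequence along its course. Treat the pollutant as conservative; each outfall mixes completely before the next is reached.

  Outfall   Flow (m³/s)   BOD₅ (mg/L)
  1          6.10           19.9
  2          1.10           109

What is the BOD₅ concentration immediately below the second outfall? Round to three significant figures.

Outfall 1: combined Q = 53.50 m³/s; C = (47.40·1.500 + 6.100·19.90)/53.50 = 3.598 mg/L.
Outfall 2: combined Q = 54.60 m³/s; C = (53.50·3.598 + 1.100·109.0)/54.60 = 5.721 mg/L.

5.72 mg/L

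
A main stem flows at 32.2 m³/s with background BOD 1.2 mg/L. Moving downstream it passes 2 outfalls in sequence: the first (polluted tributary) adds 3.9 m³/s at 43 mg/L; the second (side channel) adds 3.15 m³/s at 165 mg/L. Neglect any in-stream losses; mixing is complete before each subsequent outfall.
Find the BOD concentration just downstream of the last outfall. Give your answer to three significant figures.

18.5 mg/L

Below outfall 1: Q → 36.10 m³/s, C = (32.20·1.200 + 3.900·43.00)/36.10 = 5.716 mg/L.
Below outfall 2: Q → 39.25 m³/s, C = (36.10·5.716 + 3.150·165.0)/39.25 = 18.50 mg/L.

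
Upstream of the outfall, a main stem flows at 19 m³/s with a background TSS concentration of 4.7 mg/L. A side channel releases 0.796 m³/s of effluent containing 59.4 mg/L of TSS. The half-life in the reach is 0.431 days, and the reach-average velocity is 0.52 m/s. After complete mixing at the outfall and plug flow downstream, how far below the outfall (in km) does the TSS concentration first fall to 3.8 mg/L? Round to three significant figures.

Conservation of mass: C = (19.00·4.700 + 0.7960·59.40) / 19.80 = 136.6/19.80 = 6.899 mg/L.
Half-life 0.431 d → k = ln 2 / 0.431 = 1.608 d⁻¹.
Set 6.899·exp(−k·t) = 3.8 → t = ln(6.899/3.8)/k = 32040 s = 8.901 h.
Distance = v·t = 0.52·32040 = 16660 m = 16.66 km.

16.7 km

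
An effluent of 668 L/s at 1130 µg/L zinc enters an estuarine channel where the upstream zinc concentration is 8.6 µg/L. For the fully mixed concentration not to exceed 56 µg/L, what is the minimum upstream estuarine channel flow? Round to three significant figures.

Set C_mix = 56: (Q·8.600 + 668.0·1130) / (Q + 668.0) = 56
→ Q = 668.0·(1130 − 56)/(56 − 8.600) = 15140 L/s.

15100 L/s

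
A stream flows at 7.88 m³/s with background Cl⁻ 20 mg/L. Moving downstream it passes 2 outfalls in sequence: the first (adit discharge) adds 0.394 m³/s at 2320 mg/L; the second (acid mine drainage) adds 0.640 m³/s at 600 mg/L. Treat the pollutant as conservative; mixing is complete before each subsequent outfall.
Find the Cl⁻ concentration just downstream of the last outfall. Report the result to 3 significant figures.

Outfall 1: combined Q = 8.274 m³/s; C = (7.880·20.00 + 0.3940·2320)/8.274 = 129.5 mg/L.
Outfall 2: combined Q = 8.914 m³/s; C = (8.274·129.5 + 0.6400·600.0)/8.914 = 163.3 mg/L.

163 mg/L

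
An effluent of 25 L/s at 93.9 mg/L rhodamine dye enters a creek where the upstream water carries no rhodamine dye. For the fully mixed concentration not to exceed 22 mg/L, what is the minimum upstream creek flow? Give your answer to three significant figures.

Set C_mix = 22: (Q·0 + 25.00·93.90) / (Q + 25.00) = 22
→ Q = 25.00·(93.90 − 22)/(22 − 0) = 81.70 L/s.

81.7 L/s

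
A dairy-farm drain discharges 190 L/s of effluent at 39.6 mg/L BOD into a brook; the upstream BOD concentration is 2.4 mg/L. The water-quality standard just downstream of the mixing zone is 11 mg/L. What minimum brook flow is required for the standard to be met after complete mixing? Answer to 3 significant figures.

Set C_mix = 11: (Q·2.400 + 190.0·39.60) / (Q + 190.0) = 11
→ Q = 190.0·(39.60 − 11)/(11 − 2.400) = 631.9 L/s.

632 L/s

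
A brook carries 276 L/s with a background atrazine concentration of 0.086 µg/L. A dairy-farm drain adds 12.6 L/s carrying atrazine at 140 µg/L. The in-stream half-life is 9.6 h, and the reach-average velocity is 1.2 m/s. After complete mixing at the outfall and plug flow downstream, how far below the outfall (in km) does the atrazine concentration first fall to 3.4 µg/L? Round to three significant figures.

Mixed concentration C = ΣQC/ΣQ = (276.0·0.08600 + 12.60·140.0) / 288.6 = 1788/288.6 = 6.195 µg/L.
Half-life 9.6 h → k = ln 2 / 9.6 = 0.07220 h⁻¹ = 1.733 d⁻¹.
Set 6.195·exp(−k·t) = 3.4 → t = ln(6.195/3.4)/k = 29910 s = 8.308 h.
Distance = v·t = 1.2·29910 = 35890 m = 35.89 km.

35.9 km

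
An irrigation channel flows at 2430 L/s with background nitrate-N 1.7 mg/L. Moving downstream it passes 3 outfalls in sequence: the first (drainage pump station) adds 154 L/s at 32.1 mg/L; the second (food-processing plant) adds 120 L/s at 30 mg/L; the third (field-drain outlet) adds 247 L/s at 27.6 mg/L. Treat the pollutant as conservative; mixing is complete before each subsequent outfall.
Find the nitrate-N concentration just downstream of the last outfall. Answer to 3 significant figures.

Below outfall 1: Q → 2584 L/s, C = (2430·1.700 + 154.0·32.10)/2584 = 3.512 mg/L.
Below outfall 2: Q → 2704 L/s, C = (2584·3.512 + 120.0·30.00)/2704 = 4.687 mg/L.
Below outfall 3: Q → 2951 L/s, C = (2704·4.687 + 247.0·27.60)/2951 = 6.605 mg/L.

6.61 mg/L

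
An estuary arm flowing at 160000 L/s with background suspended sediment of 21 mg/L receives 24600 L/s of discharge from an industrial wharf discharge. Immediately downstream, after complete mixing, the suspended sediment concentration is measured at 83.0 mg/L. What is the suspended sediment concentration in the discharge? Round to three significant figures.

486 mg/L

Mass balance: 160000·21.00 + 24600·Cₑ = 184600·83.00
→ Cₑ = (184600·83.00 − 160000·21.00) / 24600 = 486.3 mg/L.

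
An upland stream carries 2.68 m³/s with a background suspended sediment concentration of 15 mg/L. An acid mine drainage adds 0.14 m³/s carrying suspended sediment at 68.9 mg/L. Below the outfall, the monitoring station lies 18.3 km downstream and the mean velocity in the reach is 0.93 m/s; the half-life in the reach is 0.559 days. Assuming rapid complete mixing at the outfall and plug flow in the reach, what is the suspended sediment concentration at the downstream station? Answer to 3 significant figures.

13.3 mg/L

Flow-weighted average: C = (2.680·15.00 + 0.1400·68.90) / 2.820 = 49.85/2.820 = 17.68 mg/L.
Travel time t = 18.3·1000 / 0.93 = 19680 s = 5.466 h.
Half-life 0.559 d → k = ln 2 / 0.559 = 1.240 d⁻¹.
Decay over the reach: 17.68·exp(−kt) = 17.68·0.7540 = 13.33 mg/L.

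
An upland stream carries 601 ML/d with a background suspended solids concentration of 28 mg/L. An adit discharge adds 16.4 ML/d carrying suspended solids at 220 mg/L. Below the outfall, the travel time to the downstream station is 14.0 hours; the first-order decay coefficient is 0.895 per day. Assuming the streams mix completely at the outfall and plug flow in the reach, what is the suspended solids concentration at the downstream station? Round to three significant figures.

19.6 mg/L

Conservation of mass: C = (601.0·28.00 + 16.40·220.0) / 617.4 = 20440/617.4 = 33.10 mg/L.
Applying C = C₀e^(−kt): 33.10 × 0.5933 = 19.64 mg/L.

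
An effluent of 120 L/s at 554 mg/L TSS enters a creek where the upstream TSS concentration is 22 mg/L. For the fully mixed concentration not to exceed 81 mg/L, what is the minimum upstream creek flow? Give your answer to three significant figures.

Set C_mix = 81: (Q·22.00 + 120.0·554.0) / (Q + 120.0) = 81
→ Q = 120.0·(554.0 − 81)/(81 − 22.00) = 962.0 L/s.

962 L/s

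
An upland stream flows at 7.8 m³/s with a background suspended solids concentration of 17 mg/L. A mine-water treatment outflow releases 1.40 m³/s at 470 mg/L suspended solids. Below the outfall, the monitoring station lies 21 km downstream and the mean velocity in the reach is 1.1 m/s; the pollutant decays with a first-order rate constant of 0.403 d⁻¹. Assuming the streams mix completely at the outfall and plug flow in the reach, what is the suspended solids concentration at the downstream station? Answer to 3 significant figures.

78.6 mg/L

Mixed concentration C = ΣQC/ΣQ = (7.800·17.00 + 1.400·470.0) / 9.200 = 790.6/9.200 = 85.93 mg/L.
Travel time t = 21·1000 / 1.1 = 19090 s = 5.303 h.
Decay over the reach: 85.93·exp(−kt) = 85.93·0.9148 = 78.61 mg/L.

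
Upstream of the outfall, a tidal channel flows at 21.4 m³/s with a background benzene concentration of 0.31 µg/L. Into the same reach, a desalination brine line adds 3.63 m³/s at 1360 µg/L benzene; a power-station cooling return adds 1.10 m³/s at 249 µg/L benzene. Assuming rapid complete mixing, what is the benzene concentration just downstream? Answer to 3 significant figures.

Flow-weighted average: C = (21.40·0.3100 + 3.630·1360 + 1.100·249.0) / 26.13 = 5217/26.13 = 199.7 µg/L.

200 µg/L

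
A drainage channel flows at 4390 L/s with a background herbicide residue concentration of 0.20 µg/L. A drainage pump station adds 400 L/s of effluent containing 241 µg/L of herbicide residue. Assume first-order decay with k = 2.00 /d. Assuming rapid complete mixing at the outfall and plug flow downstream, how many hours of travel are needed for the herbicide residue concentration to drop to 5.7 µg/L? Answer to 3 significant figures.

15.2 h

Conservation of mass: C = (4390·0.2000 + 400.0·241.0) / 4790 = 97280/4790 = 20.31 µg/L.
20.31·exp(−k·t) = 5.7 → t = ln(20.31/5.7)/k = 54890 s = 15.25 h.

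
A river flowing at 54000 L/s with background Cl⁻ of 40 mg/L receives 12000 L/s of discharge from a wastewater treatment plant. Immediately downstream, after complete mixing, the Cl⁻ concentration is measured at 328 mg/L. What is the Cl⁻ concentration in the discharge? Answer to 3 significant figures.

1620 mg/L

Mass balance: 54000·40.00 + 12000·Cₑ = 66000·328.0
→ Cₑ = (66000·328.0 − 54000·40.00) / 12000 = 1624 mg/L.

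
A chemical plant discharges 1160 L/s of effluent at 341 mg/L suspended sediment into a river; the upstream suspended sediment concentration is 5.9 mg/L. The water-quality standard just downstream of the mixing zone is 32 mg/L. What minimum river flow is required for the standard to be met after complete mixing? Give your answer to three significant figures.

13700 L/s

Set C_mix = 32: (Q·5.900 + 1160·341.0) / (Q + 1160) = 32
→ Q = 1160·(341.0 − 32)/(32 − 5.900) = 13730 L/s.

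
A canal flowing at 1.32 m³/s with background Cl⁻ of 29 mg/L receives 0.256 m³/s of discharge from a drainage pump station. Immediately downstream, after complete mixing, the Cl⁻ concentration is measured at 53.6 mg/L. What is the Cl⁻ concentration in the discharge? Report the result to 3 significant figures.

Mass balance: 1.320·29.00 + 0.2560·Cₑ = 1.576·53.60
→ Cₑ = (1.576·53.60 − 1.320·29.00) / 0.2560 = 180.4 mg/L.

180 mg/L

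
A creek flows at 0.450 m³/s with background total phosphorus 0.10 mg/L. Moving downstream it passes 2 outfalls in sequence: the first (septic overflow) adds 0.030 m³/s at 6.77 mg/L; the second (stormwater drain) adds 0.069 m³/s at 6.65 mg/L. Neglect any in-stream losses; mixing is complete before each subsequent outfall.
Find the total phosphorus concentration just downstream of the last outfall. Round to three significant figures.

Below outfall 1: Q → 0.4800 m³/s, C = (0.4500·0.1000 + 0.03000·6.770)/0.4800 = 0.5169 mg/L.
Below outfall 2: Q → 0.5490 m³/s, C = (0.4800·0.5169 + 0.06900·6.650)/0.5490 = 1.288 mg/L.

1.29 mg/L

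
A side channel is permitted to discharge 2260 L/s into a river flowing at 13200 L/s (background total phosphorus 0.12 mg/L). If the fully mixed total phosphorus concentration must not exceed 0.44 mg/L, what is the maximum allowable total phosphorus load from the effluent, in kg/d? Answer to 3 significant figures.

451 kg/d

Mass balance at the limit: 13200·0.1200 + 2260·Cₑ = 15460·0.44 → Cₑ = 2.309 mg/L.
2260 L/s = 2.260 m³/s. Load = 2.260 m³/s × 2.309 g/m³ × 86 400 s/d = 450.9 kg/d.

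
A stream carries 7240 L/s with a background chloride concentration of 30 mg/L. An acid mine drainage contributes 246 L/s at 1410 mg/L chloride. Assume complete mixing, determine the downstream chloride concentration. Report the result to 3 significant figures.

Mixed concentration C = ΣQC/ΣQ = (7240·30.00 + 246.0·1410) / 7486 = 564100/7486 = 75.35 mg/L.

75.3 mg/L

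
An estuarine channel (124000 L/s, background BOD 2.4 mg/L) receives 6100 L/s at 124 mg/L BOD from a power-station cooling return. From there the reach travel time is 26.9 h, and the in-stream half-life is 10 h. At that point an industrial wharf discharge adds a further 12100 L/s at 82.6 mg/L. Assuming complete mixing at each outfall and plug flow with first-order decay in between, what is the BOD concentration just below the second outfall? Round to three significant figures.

8.18 mg/L

Mixed concentration C = ΣQC/ΣQ = (124000·2.400 + 6100·124.0) / 130100 = 1054000/130100 = 8.101 mg/L; combined flow 130100 L/s.
Half-life 10 h → k = ln 2 / 10 = 0.06931 h⁻¹ = 1.664 d⁻¹.
Applying C = C₀e^(−kt): 8.101 × 0.1550 = 1.255 mg/L.
At the second outfall, C = (130100·1.255 + 12100·82.60) / (130100 + 12100) = 8.177 mg/L.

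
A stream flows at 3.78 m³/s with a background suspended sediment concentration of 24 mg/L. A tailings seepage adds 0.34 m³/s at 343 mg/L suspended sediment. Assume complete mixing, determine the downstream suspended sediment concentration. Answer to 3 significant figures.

50.3 mg/L

Mass balance: C = (3.780·24.00 + 0.3400·343.0) / 4.120 = 207.3/4.120 = 50.33 mg/L.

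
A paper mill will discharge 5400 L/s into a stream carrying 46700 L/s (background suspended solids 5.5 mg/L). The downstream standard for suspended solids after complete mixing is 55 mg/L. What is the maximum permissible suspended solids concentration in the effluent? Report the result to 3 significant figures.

At the limit, (Qr·Cr + Qe·Cₑ)/(Qr + Qe) = 55:
Cₑ = (52100·55 − 46700·5.500) / 5400 = 483.1 mg/L.

483 mg/L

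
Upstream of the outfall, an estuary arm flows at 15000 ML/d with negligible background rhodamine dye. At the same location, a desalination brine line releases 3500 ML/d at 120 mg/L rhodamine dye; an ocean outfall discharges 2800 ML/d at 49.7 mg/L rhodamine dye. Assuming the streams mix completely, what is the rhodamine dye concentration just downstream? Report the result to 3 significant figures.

After mixing, C = (15000·0 + 3500·120.0 + 2800·49.70) / 21300 = 559200/21300 = 26.25 mg/L.

26.3 mg/L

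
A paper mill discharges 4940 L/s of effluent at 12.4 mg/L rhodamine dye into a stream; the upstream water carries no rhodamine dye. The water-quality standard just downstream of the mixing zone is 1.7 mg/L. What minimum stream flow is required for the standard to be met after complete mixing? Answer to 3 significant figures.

31100 L/s

Set C_mix = 1.7: (Q·0 + 4940·12.40) / (Q + 4940) = 1.7
→ Q = 4940·(12.40 − 1.7)/(1.7 − 0) = 31090 L/s.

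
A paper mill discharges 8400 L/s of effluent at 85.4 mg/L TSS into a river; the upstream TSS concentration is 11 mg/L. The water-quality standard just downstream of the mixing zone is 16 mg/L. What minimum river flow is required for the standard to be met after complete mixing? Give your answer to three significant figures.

Set C_mix = 16: (Q·11.00 + 8400·85.40) / (Q + 8400) = 16
→ Q = 8400·(85.40 − 16)/(16 − 11.00) = 116600 L/s.

117000 L/s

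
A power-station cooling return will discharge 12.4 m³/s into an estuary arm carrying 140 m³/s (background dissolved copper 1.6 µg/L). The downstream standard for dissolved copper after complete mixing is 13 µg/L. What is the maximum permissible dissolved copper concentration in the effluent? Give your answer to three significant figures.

142 µg/L

At the limit, (Qr·Cr + Qe·Cₑ)/(Qr + Qe) = 13:
Cₑ = (152.4·13 − 140.0·1.600) / 12.40 = 141.7 µg/L.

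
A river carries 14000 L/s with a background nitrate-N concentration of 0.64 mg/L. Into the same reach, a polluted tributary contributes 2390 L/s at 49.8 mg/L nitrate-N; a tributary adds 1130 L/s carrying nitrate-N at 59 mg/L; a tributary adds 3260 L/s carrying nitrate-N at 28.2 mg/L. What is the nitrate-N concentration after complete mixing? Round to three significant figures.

Mixed concentration C = ΣQC/ΣQ = (14000·0.6400 + 2390·49.80 + 1130·59.00 + 3260·28.20) / 20780 = 286600/20780 = 13.79 mg/L.

13.8 mg/L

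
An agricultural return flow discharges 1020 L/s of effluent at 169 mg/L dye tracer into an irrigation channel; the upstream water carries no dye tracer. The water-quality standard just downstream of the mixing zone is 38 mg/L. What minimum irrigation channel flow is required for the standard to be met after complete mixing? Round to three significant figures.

Set C_mix = 38: (Q·0 + 1020·169.0) / (Q + 1020) = 38
→ Q = 1020·(169.0 − 38)/(38 − 0) = 3516 L/s.

3520 L/s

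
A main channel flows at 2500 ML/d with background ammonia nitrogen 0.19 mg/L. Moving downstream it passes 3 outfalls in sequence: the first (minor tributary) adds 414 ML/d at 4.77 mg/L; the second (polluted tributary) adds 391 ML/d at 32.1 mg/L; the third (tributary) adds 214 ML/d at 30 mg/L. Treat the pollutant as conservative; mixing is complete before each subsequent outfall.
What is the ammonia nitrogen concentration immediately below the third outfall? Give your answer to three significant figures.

6.09 mg/L

Outfall 1: combined Q = 2914 ML/d; C = (2500·0.1900 + 414.0·4.770)/2914 = 0.8407 mg/L.
Outfall 2: combined Q = 3305 ML/d; C = (2914·0.8407 + 391.0·32.10)/3305 = 4.539 mg/L.
Outfall 3: combined Q = 3519 ML/d; C = (3305·4.539 + 214.0·30.00)/3519 = 6.087 mg/L.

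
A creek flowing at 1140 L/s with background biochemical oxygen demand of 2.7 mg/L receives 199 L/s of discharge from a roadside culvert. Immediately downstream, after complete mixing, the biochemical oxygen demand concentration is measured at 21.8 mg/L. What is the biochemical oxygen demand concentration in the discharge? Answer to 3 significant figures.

131 mg/L

Mass balance: 1140·2.700 + 199.0·Cₑ = 1339·21.80
→ Cₑ = (1339·21.80 − 1140·2.700) / 199.0 = 131.2 mg/L.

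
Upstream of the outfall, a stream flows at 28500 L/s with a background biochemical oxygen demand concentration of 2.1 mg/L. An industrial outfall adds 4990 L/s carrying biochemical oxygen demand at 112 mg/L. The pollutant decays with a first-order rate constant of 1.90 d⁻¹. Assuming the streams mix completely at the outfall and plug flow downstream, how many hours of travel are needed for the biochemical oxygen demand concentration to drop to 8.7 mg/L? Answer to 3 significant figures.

9.51 h

Flow-weighted average: C = (28500·2.100 + 4990·112.0) / 33490 = 618700/33490 = 18.48 mg/L.
18.48·exp(−k·t) = 8.7 → t = ln(18.48/8.7)/k = 34250 s = 9.513 h.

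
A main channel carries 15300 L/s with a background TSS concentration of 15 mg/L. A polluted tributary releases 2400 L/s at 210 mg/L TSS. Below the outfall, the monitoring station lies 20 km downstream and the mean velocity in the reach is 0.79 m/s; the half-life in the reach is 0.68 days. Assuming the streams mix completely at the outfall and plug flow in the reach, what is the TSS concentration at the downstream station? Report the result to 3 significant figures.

Mixed concentration C = ΣQC/ΣQ = (15300·15.00 + 2400·210.0) / 17700 = 733500/17700 = 41.44 mg/L.
Travel time t = 20·1000 / 0.79 = 25320 s = 7.032 h.
Half-life 0.68 d → k = ln 2 / 0.68 = 1.019 d⁻¹.
First-order decay: C = 41.44·exp(−k·t) = 41.44·0.7418 = 30.74 mg/L.

30.7 mg/L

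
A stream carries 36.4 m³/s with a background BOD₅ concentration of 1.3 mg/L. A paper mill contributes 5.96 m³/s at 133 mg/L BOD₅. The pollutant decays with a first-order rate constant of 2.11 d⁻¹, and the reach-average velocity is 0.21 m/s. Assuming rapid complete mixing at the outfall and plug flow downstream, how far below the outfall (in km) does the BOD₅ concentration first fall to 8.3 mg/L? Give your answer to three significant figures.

Conservation of mass: C = (36.40·1.300 + 5.960·133.0) / 42.36 = 840.0/42.36 = 19.83 mg/L.
Set 19.83·exp(−k·t) = 8.3 → t = ln(19.83/8.3)/k = 35660 s = 9.906 h.
Distance = v·t = 0.21·35660 = 7489 m = 7.489 km.

7.49 km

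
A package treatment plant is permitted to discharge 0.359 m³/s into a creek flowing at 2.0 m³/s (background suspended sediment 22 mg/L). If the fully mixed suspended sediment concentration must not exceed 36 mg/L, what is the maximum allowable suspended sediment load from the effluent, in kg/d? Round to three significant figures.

Mass balance at the limit: 2.000·22.00 + 0.3590·Cₑ = 2.359·36 → Cₑ = 114.0 mg/L.
Load = 0.3590 m³/s × 114.0 g/m³ × 86 400 s/d = 3536 kg/d.

3540 kg/d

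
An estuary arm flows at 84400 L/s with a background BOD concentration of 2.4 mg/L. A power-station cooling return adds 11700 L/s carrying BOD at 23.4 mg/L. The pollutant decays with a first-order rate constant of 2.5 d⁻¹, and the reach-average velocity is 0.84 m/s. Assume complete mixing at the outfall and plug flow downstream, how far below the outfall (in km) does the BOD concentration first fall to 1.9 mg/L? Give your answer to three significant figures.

27.8 km

Flow-weighted average: C = (84400·2.400 + 11700·23.40) / 96100 = 476300/96100 = 4.957 mg/L.
Set 4.957·exp(−k·t) = 1.9 → t = ln(4.957/1.9)/k = 33140 s = 9.205 h.
Distance = v·t = 0.84·33140 = 27840 m = 27.84 km.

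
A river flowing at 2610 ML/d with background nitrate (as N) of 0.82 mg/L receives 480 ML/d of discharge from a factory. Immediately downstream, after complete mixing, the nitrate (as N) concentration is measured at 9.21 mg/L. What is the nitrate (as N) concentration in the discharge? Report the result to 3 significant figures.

Mass balance: 2610·0.8200 + 480.0·Cₑ = 3090·9.210
→ Cₑ = (3090·9.210 − 2610·0.8200) / 480.0 = 54.83 mg/L.

54.8 mg/L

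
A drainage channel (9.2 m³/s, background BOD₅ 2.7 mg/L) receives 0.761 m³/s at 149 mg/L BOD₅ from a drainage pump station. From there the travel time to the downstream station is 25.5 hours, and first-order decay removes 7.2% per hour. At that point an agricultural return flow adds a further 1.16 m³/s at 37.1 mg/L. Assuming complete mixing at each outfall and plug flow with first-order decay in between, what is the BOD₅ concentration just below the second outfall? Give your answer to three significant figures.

5.72 mg/L

After mixing, C = (9.200·2.700 + 0.7610·149.0) / 9.961 = 138.2/9.961 = 13.88 mg/L; combined flow 9.961 m³/s.
7.2%/h lost → k = −ln(1 − 0.072) = 0.07472 h⁻¹.
Applying C = C₀e^(−kt): 13.88 × 0.1488 = 2.064 mg/L.
Second outfall: C = (9.961·2.064 + 1.160·37.10)/11.12 = 5.719 mg/L.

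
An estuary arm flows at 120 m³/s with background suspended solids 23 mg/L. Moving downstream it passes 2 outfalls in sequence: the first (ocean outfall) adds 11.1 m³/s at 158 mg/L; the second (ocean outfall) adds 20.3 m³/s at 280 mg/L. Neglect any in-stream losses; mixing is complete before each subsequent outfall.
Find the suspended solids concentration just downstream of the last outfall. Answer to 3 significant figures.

After outfall 1: Q = 120.0 + 11.10 = 131.1 m³/s; C = (120.0·23.00 + 11.10·158.0)/131.1 = 34.43 mg/L.
After outfall 2: Q = 131.1 + 20.30 = 151.4 m³/s; C = (131.1·34.43 + 20.30·280.0)/151.4 = 67.36 mg/L.

67.4 mg/L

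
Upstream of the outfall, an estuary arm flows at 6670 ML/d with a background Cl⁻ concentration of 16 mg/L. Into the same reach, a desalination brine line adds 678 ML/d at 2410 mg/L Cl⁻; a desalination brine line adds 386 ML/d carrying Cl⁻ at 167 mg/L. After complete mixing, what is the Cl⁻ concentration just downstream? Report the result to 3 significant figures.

233 mg/L

Mixed concentration C = ΣQC/ΣQ = (6670·16.00 + 678.0·2410 + 386.0·167.0) / 7734 = 1805000/7734 = 233.4 mg/L.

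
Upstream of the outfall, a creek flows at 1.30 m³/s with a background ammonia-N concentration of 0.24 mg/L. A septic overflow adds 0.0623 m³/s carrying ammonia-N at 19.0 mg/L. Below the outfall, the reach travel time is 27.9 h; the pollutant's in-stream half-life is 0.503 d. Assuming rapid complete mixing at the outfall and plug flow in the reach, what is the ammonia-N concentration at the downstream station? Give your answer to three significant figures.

0.221 mg/L

Mass balance: C = (1.300·0.2400 + 0.06230·19.00) / 1.362 = 1.496/1.362 = 1.098 mg/L.
Half-life 0.503 d → k = ln 2 / 0.503 = 1.378 d⁻¹.
Applying C = C₀e^(−kt): 1.098 × 0.2015 = 0.2212 mg/L.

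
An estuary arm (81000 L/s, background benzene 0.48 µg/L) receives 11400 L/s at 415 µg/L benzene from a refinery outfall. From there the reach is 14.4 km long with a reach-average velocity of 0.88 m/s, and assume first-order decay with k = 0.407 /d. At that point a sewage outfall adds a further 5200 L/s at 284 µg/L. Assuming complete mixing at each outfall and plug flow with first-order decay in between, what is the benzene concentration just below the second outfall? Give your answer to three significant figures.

Conservation of mass: C = (81000·0.4800 + 11400·415.0) / 92400 = 4770000/92400 = 51.62 µg/L; combined flow 92400 L/s.
Travel time t = 14.4·1000 / 0.88 = 16360 s = 4.545 h.
After decay, C = 51.62 × e^(−kt) = 51.62 × 0.9258 = 47.79 µg/L.
At the second outfall, C = (92400·47.79 + 5200·284.0) / (92400 + 5200) = 60.38 µg/L.

60.4 µg/L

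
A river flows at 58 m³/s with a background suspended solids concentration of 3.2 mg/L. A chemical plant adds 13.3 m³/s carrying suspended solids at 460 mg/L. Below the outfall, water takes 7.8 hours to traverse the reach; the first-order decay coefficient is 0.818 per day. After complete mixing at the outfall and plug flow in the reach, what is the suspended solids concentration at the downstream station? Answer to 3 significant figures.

67.8 mg/L

Flow-weighted average: C = (58.00·3.200 + 13.30·460.0) / 71.30 = 6304/71.30 = 88.41 mg/L.
First-order decay: C = 88.41·exp(−k·t) = 88.41·0.7666 = 67.77 mg/L.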